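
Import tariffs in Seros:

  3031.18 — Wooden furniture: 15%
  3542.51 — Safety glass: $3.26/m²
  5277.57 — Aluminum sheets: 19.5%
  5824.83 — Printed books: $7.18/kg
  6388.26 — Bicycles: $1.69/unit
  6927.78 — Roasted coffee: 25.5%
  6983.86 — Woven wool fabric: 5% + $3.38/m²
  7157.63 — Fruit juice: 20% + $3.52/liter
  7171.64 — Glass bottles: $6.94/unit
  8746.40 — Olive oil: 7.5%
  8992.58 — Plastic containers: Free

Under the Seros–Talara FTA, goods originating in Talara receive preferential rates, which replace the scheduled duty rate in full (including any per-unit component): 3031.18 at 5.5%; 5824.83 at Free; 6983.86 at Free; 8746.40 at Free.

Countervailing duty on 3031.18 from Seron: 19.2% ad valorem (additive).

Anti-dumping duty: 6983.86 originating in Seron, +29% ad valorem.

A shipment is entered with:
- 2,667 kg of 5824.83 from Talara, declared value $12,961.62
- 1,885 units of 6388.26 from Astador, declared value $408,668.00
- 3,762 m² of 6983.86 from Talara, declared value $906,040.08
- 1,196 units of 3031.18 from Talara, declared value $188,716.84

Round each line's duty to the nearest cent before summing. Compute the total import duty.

Line 1 (5824.83, Talara, 2,667 kg, $12,961.62):
Base rate for 5824.83 is $7.18/kg.
Origin Talara qualifies under the Seros–Talara agreement and 5824.83 is covered: preferential rate Free applies instead.
Duty = $12,961.62 × 0% = $0.00.
Line 2 (6388.26, Astador, 1,885 units, $408,668.00):
Base rate for 6388.26 is $1.69/unit.
Duty = 1,885 × $1.69 = $3,185.65.
Line 3 (6983.86, Talara, 3,762 m², $906,040.08):
Base rate for 6983.86 is 5% + $3.38/m².
Origin Talara qualifies under the Seros–Talara agreement and 6983.86 is covered: preferential rate Free applies instead.
The additional-duty order on 6983.86 targets Seron, not Talara; it does not apply.
Duty = $906,040.08 × 0% = $0.00.
Line 4 (3031.18, Talara, 1,196 units, $188,716.84):
Base rate for 3031.18 is 15%.
Origin Talara qualifies under the Seros–Talara agreement and 3031.18 is covered: preferential rate 5.5% applies instead.
The additional-duty order on 3031.18 targets Seron, not Talara; it does not apply.
Duty = $188,716.84 × 5.5% = $10,379.43.
Total = $0.00 + $3,185.65 + $0.00 + $10,379.43 = $13,565.08.

$13,565.08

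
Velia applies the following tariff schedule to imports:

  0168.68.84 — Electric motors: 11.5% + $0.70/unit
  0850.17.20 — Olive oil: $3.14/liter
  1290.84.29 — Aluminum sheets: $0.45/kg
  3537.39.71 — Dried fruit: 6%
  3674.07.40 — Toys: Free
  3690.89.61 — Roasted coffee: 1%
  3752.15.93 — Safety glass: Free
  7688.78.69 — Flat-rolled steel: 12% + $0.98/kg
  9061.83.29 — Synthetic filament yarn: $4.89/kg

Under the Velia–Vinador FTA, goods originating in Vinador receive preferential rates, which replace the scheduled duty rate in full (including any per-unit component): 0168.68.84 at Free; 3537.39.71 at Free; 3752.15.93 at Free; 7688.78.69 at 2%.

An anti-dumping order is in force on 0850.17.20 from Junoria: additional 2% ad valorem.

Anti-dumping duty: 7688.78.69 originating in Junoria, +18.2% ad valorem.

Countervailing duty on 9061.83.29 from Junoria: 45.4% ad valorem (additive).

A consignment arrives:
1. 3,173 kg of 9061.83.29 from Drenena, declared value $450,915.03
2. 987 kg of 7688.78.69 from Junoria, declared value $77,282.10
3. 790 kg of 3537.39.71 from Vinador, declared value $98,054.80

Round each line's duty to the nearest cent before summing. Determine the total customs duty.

Line 1 (9061.83.29, Drenena, 3,173 kg, $450,915.03):
Base rate for 9061.83.29 is $4.89/kg.
The additional-duty order on 9061.83.29 targets Junoria, not Drenena; it does not apply.
Duty = 3,173 × $4.89 = $15,515.97.
Line 2 (7688.78.69, Junoria, 987 kg, $77,282.10):
Base rate for 7688.78.69 is 12% + $0.98/kg.
7688.78.69 has an FTA preferential rate, but origin Junoria is not Vinador; base rate stands.
Additional duty on 7688.78.69 from Junoria: +18.2%. Applied ad valorem rate: 12% + 18.2% = 30.2%.
Duty = $77,282.10 × 30.2% + 987 × $0.98 = $24,306.45.
Line 3 (3537.39.71, Vinador, 790 kg, $98,054.80):
Base rate for 3537.39.71 is 6%.
Origin Vinador qualifies under the Velia–Vinador agreement and 3537.39.71 is covered: preferential rate Free applies instead.
Duty = $98,054.80 × 0% = $0.00.
Total = $15,515.97 + $24,306.45 + $0.00 = $39,822.42.

$39,822.42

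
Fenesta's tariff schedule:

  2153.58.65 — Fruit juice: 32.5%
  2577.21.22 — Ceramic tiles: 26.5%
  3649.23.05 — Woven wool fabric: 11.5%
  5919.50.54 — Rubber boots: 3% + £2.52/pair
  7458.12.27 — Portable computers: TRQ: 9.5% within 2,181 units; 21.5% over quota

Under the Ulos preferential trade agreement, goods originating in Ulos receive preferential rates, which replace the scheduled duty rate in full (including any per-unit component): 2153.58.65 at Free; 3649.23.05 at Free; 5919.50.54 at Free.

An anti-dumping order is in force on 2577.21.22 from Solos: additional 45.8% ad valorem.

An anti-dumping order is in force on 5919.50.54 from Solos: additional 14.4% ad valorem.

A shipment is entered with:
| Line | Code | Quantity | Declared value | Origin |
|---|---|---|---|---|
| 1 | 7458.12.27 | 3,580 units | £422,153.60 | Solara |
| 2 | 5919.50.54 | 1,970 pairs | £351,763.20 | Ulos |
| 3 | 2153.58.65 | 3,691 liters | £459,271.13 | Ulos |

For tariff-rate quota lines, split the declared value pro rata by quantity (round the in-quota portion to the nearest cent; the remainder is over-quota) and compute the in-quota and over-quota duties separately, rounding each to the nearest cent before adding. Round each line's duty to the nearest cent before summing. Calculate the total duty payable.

£59,901.00

Line 1 (7458.12.27, Solara, 3,580 units, £422,153.60):
Code 7458.12.27 is under a tariff-rate quota (threshold 2,181 units). In-quota: 2,181 units at 9.5%; over-quota: 1,399 units at 21.5%.
Pro-rata value split: in-quota = £422,153.60 × 2,181/3,580 = £257,183.52; over-quota = £422,153.60 − £257,183.52 = £164,970.08.
In-quota duty = £257,183.52 × 9.5% = £24,432.43. Over-quota duty = £164,970.08 × 21.5% = £35,468.57.
Line duty = £24,432.43 + £35,468.57 = £59,901.00.
Line 2 (5919.50.54, Ulos, 1,970 pairs, £351,763.20):
Base rate for 5919.50.54 is 3% + £2.52/pair.
Origin Ulos qualifies under the Fenesta–Ulos agreement and 5919.50.54 is covered: preferential rate Free applies instead.
The additional-duty order on 5919.50.54 targets Solos, not Ulos; it does not apply.
Duty = £351,763.20 × 0% = £0.00.
Line 3 (2153.58.65, Ulos, 3,691 liters, £459,271.13):
Base rate for 2153.58.65 is 32.5%.
Origin Ulos qualifies under the Fenesta–Ulos agreement and 2153.58.65 is covered: preferential rate Free applies instead.
Duty = £459,271.13 × 0% = £0.00.
Total = £59,901.00 + £0.00 + £0.00 = £59,901.00.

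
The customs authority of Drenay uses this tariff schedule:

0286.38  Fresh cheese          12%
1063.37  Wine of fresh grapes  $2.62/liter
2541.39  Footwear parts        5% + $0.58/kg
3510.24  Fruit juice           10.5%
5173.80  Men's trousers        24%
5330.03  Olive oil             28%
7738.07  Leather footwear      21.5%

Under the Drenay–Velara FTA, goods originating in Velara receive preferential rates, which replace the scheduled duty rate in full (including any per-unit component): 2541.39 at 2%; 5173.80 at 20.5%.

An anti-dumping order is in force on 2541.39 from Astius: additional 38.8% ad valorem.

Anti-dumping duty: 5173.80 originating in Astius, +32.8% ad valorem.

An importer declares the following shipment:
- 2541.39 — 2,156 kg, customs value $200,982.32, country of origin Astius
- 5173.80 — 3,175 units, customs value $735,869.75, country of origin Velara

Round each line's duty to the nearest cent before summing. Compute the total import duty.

Line 1 (2541.39, Astius, 2,156 kg, $200,982.32):
Base rate for 2541.39 is 5% + $0.58/kg.
2541.39 has an FTA preferential rate, but origin Astius is not Velara; base rate stands.
Additional duty on 2541.39 from Astius: +38.8%. Applied ad valorem rate: 5% + 38.8% = 43.8%.
Duty = $200,982.32 × 43.8% + 2,156 × $0.58 = $89,280.74.
Line 2 (5173.80, Velara, 3,175 units, $735,869.75):
Base rate for 5173.80 is 24%.
Origin Velara qualifies under the Drenay–Velara agreement and 5173.80 is covered: preferential rate 20.5% applies instead.
The additional-duty order on 5173.80 targets Astius, not Velara; it does not apply.
Duty = $735,869.75 × 20.5% = $150,853.30.
Total = $89,280.74 + $150,853.30 = $240,134.04.

$240,134.04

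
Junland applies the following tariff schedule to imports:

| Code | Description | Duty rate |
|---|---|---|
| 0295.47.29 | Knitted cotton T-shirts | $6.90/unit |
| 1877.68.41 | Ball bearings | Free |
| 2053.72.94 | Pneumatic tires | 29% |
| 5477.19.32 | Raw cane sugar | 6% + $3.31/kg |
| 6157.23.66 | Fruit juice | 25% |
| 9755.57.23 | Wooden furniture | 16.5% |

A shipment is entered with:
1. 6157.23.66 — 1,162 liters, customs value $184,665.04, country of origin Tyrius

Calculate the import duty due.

$46,166.26

Line 1 (6157.23.66, Tyrius, 1,162 liters, $184,665.04):
Base rate for 6157.23.66 is 25%.
Duty = $184,665.04 × 25% = $46,166.26.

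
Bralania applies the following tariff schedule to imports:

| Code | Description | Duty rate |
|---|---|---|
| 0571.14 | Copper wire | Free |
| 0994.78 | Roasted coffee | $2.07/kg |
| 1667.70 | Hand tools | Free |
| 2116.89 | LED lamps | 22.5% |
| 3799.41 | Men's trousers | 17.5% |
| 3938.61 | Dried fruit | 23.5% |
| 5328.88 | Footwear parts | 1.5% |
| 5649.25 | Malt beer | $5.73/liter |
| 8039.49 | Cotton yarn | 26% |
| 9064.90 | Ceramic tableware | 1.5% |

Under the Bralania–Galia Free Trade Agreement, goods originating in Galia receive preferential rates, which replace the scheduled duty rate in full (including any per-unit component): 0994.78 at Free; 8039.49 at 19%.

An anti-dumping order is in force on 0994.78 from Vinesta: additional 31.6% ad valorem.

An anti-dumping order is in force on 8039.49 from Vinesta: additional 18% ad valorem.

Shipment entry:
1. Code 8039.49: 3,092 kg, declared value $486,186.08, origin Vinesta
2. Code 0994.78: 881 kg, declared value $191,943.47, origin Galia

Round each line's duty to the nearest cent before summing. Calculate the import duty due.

$213,921.88

Line 1 (8039.49, Vinesta, 3,092 kg, $486,186.08):
Base rate for 8039.49 is 26%.
8039.49 has an FTA preferential rate, but origin Vinesta is not Galia; base rate stands.
Additional duty on 8039.49 from Vinesta: +18%. Applied ad valorem rate: 26% + 18% = 44%.
Duty = $486,186.08 × 44% = $213,921.88.
Line 2 (0994.78, Galia, 881 kg, $191,943.47):
Base rate for 0994.78 is $2.07/kg.
Origin Galia qualifies under the Bralania–Galia agreement and 0994.78 is covered: preferential rate Free applies instead.
The additional-duty order on 0994.78 targets Vinesta, not Galia; it does not apply.
Duty = $191,943.47 × 0% = $0.00.
Total = $213,921.88 + $0.00 = $213,921.88.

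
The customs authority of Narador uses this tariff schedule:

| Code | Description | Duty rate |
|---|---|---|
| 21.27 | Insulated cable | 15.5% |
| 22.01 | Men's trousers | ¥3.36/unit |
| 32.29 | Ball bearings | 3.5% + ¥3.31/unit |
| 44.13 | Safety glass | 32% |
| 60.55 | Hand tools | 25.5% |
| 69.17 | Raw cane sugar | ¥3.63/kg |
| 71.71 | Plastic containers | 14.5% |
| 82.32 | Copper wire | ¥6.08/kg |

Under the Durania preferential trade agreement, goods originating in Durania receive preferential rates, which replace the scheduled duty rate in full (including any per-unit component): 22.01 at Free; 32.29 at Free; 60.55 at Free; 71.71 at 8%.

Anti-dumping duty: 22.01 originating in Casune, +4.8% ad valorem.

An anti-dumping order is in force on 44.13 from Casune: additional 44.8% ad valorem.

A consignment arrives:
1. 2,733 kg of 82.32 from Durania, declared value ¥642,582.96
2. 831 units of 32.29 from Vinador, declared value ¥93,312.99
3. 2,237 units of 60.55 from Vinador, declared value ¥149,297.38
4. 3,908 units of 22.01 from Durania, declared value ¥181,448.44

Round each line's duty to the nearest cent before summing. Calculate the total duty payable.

Line 1 (82.32, Durania, 2,733 kg, ¥642,582.96):
Base rate for 82.32 is ¥6.08/kg.
Origin Durania is the FTA partner but 82.32 is not on the preference list; base rate stands.
Duty = 2,733 × ¥6.08 = ¥16,616.64.
Line 2 (32.29, Vinador, 831 units, ¥93,312.99):
Base rate for 32.29 is 3.5% + ¥3.31/unit.
32.29 has an FTA preferential rate, but origin Vinador is not Durania; base rate stands.
Duty = ¥93,312.99 × 3.5% + 831 × ¥3.31 = ¥6,016.56.
Line 3 (60.55, Vinador, 2,237 units, ¥149,297.38):
Base rate for 60.55 is 25.5%.
60.55 has an FTA preferential rate, but origin Vinador is not Durania; base rate stands.
Duty = ¥149,297.38 × 25.5% = ¥38,070.83.
Line 4 (22.01, Durania, 3,908 units, ¥181,448.44):
Base rate for 22.01 is ¥3.36/unit.
Origin Durania qualifies under the Narador–Durania agreement and 22.01 is covered: preferential rate Free applies instead.
The additional-duty order on 22.01 targets Casune, not Durania; it does not apply.
Duty = ¥181,448.44 × 0% = ¥0.00.
Total = ¥16,616.64 + ¥6,016.56 + ¥38,070.83 + ¥0.00 = ¥60,704.03.

¥60,704.03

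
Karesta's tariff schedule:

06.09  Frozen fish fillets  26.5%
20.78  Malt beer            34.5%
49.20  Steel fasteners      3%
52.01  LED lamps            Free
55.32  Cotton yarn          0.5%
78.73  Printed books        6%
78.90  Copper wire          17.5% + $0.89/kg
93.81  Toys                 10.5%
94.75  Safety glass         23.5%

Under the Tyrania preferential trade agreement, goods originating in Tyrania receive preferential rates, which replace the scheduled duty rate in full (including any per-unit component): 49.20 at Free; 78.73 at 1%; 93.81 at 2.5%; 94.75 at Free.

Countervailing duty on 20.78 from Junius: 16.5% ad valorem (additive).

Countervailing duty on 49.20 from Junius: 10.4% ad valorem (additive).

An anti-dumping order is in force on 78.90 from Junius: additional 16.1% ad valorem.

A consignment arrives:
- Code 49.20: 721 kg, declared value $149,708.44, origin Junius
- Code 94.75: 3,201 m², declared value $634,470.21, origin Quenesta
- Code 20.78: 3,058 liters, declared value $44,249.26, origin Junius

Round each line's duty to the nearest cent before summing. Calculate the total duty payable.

$191,728.55

Line 1 (49.20, Junius, 721 kg, $149,708.44):
Base rate for 49.20 is 3%.
49.20 has an FTA preferential rate, but origin Junius is not Tyrania; base rate stands.
Additional duty on 49.20 from Junius: +10.4%. Applied ad valorem rate: 3% + 10.4% = 13.4%.
Duty = $149,708.44 × 13.4% = $20,060.93.
Line 2 (94.75, Quenesta, 3,201 m², $634,470.21):
Base rate for 94.75 is 23.5%.
94.75 has an FTA preferential rate, but origin Quenesta is not Tyrania; base rate stands.
Duty = $634,470.21 × 23.5% = $149,100.50.
Line 3 (20.78, Junius, 3,058 liters, $44,249.26):
Base rate for 20.78 is 34.5%.
Additional duty on 20.78 from Junius: +16.5%. Applied ad valorem rate: 34.5% + 16.5% = 51%.
Duty = $44,249.26 × 51% = $22,567.12.
Total = $20,060.93 + $149,100.50 + $22,567.12 = $191,728.55.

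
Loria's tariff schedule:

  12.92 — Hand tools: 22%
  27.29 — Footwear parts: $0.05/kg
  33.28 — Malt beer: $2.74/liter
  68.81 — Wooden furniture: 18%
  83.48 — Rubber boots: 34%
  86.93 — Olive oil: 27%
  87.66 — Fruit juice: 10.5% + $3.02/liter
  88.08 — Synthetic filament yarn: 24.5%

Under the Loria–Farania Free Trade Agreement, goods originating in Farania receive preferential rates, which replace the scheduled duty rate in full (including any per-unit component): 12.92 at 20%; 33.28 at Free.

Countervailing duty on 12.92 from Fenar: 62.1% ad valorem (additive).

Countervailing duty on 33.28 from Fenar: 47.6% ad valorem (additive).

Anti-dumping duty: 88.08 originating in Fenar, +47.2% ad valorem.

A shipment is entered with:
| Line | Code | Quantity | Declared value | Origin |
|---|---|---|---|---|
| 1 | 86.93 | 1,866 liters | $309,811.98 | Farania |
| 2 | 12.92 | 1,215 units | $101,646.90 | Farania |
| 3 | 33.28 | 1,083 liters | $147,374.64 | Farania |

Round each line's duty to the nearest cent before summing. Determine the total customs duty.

$103,978.61

Line 1 (86.93, Farania, 1,866 liters, $309,811.98):
Base rate for 86.93 is 27%.
Origin Farania is the FTA partner but 86.93 is not on the preference list; base rate stands.
Duty = $309,811.98 × 27% = $83,649.23.
Line 2 (12.92, Farania, 1,215 units, $101,646.90):
Base rate for 12.92 is 22%.
Origin Farania qualifies under the Loria–Farania agreement and 12.92 is covered: preferential rate 20% applies instead.
The additional-duty order on 12.92 targets Fenar, not Farania; it does not apply.
Duty = $101,646.90 × 20% = $20,329.38.
Line 3 (33.28, Farania, 1,083 liters, $147,374.64):
Base rate for 33.28 is $2.74/liter.
Origin Farania qualifies under the Loria–Farania agreement and 33.28 is covered: preferential rate Free applies instead.
The additional-duty order on 33.28 targets Fenar, not Farania; it does not apply.
Duty = $147,374.64 × 0% = $0.00.
Total = $83,649.23 + $20,329.38 + $0.00 = $103,978.61.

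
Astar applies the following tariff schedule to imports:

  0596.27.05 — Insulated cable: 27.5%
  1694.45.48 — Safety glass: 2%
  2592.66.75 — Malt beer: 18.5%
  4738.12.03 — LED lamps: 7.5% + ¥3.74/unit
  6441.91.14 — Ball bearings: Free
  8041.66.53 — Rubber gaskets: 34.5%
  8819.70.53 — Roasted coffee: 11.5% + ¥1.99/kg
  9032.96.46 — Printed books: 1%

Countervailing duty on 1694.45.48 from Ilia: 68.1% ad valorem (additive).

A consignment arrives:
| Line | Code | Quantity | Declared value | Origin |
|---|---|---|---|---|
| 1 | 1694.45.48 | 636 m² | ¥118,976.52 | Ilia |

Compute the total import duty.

Line 1 (1694.45.48, Ilia, 636 m², ¥118,976.52):
Base rate for 1694.45.48 is 2%.
Additional duty on 1694.45.48 from Ilia: +68.1%. Applied ad valorem rate: 2% + 68.1% = 70.1%.
Duty = ¥118,976.52 × 70.1% = ¥83,402.54.

¥83,402.54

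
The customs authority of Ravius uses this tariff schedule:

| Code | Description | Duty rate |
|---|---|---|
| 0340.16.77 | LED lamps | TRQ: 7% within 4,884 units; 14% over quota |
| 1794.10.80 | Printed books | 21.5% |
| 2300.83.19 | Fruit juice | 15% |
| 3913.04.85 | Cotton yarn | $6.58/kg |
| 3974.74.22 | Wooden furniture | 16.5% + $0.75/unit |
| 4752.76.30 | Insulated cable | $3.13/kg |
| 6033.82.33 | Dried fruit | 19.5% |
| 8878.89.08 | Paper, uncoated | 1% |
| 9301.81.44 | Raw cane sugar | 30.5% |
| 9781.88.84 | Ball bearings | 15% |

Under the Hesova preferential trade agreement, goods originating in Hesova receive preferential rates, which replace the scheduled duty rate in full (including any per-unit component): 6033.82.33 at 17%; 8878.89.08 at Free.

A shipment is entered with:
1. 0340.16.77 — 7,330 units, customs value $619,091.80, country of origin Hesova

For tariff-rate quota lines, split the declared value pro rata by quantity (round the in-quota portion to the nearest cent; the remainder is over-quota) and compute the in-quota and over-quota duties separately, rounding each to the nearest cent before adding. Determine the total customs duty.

$57,797.66

Line 1 (0340.16.77, Hesova, 7,330 units, $619,091.80):
Code 0340.16.77 is under a tariff-rate quota (threshold 4,884 units). In-quota: 4,884 units at 7%; over-quota: 2,446 units at 14%.
Pro-rata value split: in-quota = $619,091.80 × 4,884/7,330 = $412,502.64; over-quota = $619,091.80 − $412,502.64 = $206,589.16.
In-quota duty = $412,502.64 × 7% = $28,875.18. Over-quota duty = $206,589.16 × 14% = $28,922.48.
Line duty = $28,875.18 + $28,922.48 = $57,797.66.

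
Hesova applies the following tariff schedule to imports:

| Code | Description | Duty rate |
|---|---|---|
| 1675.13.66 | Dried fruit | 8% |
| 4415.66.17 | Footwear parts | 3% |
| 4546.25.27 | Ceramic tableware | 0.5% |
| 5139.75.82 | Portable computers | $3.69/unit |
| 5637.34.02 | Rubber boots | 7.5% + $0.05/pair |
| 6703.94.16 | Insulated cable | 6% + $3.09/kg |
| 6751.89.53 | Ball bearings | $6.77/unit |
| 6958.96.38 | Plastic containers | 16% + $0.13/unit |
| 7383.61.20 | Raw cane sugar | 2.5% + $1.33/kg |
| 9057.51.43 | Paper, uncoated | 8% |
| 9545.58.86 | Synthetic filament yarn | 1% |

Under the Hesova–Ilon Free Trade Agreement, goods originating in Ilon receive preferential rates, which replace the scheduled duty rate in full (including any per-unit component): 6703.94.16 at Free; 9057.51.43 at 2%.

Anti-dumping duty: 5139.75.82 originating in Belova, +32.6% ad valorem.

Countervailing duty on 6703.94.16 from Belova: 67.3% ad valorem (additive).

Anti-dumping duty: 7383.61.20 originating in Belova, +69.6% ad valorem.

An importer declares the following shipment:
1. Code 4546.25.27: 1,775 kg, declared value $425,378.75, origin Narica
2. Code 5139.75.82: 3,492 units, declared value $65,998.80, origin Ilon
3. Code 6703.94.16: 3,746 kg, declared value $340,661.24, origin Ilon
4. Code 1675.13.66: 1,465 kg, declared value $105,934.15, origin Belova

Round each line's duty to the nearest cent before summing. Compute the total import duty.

Line 1 (4546.25.27, Narica, 1,775 kg, $425,378.75):
Base rate for 4546.25.27 is 0.5%.
Duty = $425,378.75 × 0.5% = $2,126.89.
Line 2 (5139.75.82, Ilon, 3,492 units, $65,998.80):
Base rate for 5139.75.82 is $3.69/unit.
Origin Ilon is the FTA partner but 5139.75.82 is not on the preference list; base rate stands.
The additional-duty order on 5139.75.82 targets Belova, not Ilon; it does not apply.
Duty = 3,492 × $3.69 = $12,885.48.
Line 3 (6703.94.16, Ilon, 3,746 kg, $340,661.24):
Base rate for 6703.94.16 is 6% + $3.09/kg.
Origin Ilon qualifies under the Hesova–Ilon agreement and 6703.94.16 is covered: preferential rate Free applies instead.
The additional-duty order on 6703.94.16 targets Belova, not Ilon; it does not apply.
Duty = $340,661.24 × 0% = $0.00.
Line 4 (1675.13.66, Belova, 1,465 kg, $105,934.15):
Base rate for 1675.13.66 is 8%.
Duty = $105,934.15 × 8% = $8,474.73.
Total = $2,126.89 + $12,885.48 + $0.00 + $8,474.73 = $23,487.10.

$23,487.10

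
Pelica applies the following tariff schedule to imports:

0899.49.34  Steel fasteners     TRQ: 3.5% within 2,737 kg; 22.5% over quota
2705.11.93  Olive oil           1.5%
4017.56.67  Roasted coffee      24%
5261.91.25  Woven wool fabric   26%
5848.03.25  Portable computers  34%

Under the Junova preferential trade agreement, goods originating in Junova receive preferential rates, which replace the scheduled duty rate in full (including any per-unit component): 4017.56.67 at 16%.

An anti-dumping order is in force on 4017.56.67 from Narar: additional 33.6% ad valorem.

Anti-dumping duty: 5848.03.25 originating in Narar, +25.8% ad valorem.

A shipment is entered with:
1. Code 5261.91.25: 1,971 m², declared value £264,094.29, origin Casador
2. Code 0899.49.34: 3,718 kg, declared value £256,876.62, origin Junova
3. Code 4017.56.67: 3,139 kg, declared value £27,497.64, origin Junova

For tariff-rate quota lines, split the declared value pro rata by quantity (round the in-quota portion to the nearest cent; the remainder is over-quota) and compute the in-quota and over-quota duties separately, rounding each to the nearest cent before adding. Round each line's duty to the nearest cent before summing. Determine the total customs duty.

Line 1 (5261.91.25, Casador, 1,971 m², £264,094.29):
Base rate for 5261.91.25 is 26%.
Duty = £264,094.29 × 26% = £68,664.52.
Line 2 (0899.49.34, Junova, 3,718 kg, £256,876.62):
Code 0899.49.34 is under a tariff-rate quota (threshold 2,737 kg). In-quota: 2,737 kg at 3.5%; over-quota: 981 kg at 22.5%.
Pro-rata value split: in-quota = £256,876.62 × 2,737/3,718 = £189,099.33; over-quota = £256,876.62 − £189,099.33 = £67,777.29.
In-quota duty = £189,099.33 × 3.5% = £6,618.48. Over-quota duty = £67,777.29 × 22.5% = £15,249.89.
Line duty = £6,618.48 + £15,249.89 = £21,868.37.
Line 3 (4017.56.67, Junova, 3,139 kg, £27,497.64):
Base rate for 4017.56.67 is 24%.
Origin Junova qualifies under the Pelica–Junova agreement and 4017.56.67 is covered: preferential rate 16% applies instead.
The additional-duty order on 4017.56.67 targets Narar, not Junova; it does not apply.
Duty = £27,497.64 × 16% = £4,399.62.
Total = £68,664.52 + £21,868.37 + £4,399.62 = £94,932.51.

£94,932.51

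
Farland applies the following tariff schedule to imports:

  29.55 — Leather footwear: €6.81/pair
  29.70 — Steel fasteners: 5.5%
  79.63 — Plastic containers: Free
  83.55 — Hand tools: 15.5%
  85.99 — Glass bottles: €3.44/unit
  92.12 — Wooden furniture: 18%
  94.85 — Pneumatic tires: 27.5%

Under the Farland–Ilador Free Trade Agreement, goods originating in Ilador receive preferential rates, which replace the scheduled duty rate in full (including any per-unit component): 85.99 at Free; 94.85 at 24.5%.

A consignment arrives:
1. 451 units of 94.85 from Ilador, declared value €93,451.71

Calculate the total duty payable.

€22,895.67

Line 1 (94.85, Ilador, 451 units, €93,451.71):
Base rate for 94.85 is 27.5%.
Origin Ilador qualifies under the Farland–Ilador agreement and 94.85 is covered: preferential rate 24.5% applies instead.
Duty = €93,451.71 × 24.5% = €22,895.67.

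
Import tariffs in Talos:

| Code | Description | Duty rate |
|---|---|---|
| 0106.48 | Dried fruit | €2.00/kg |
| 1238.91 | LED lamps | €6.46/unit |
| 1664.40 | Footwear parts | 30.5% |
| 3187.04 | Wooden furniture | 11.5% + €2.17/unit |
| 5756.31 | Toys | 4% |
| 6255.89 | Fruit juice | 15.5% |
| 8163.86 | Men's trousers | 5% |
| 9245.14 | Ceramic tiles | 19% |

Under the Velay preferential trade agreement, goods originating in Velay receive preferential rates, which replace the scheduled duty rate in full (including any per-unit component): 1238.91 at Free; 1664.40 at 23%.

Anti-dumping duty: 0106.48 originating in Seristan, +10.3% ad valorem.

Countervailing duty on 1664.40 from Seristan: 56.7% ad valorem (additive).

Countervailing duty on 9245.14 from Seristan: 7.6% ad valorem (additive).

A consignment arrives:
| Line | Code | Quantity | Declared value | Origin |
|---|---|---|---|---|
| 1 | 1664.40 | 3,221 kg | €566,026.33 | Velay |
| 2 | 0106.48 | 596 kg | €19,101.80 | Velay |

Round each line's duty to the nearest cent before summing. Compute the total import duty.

Line 1 (1664.40, Velay, 3,221 kg, €566,026.33):
Base rate for 1664.40 is 30.5%.
Origin Velay qualifies under the Talos–Velay agreement and 1664.40 is covered: preferential rate 23% applies instead.
The additional-duty order on 1664.40 targets Seristan, not Velay; it does not apply.
Duty = €566,026.33 × 23% = €130,186.06.
Line 2 (0106.48, Velay, 596 kg, €19,101.80):
Base rate for 0106.48 is €2.00/kg.
Origin Velay is the FTA partner but 0106.48 is not on the preference list; base rate stands.
The additional-duty order on 0106.48 targets Seristan, not Velay; it does not apply.
Duty = 596 × €2.00 = €1,192.00.
Total = €130,186.06 + €1,192.00 = €131,378.06.

€131,378.06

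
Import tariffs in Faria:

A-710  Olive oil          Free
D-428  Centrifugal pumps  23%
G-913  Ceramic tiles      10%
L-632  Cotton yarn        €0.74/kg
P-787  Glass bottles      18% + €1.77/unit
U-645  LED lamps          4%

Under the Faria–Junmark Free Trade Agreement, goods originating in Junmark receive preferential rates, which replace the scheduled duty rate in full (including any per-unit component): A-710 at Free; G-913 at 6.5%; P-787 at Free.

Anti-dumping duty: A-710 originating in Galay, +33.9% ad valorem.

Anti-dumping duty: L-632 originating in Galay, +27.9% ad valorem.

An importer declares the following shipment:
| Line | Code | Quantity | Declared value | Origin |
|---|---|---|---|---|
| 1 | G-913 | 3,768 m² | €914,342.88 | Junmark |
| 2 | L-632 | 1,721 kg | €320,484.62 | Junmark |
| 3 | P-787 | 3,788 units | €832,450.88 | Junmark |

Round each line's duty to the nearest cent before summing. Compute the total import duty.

Line 1 (G-913, Junmark, 3,768 m², €914,342.88):
Base rate for G-913 is 10%.
Origin Junmark qualifies under the Faria–Junmark agreement and G-913 is covered: preferential rate 6.5% applies instead.
Duty = €914,342.88 × 6.5% = €59,432.29.
Line 2 (L-632, Junmark, 1,721 kg, €320,484.62):
Base rate for L-632 is €0.74/kg.
Origin Junmark is the FTA partner but L-632 is not on the preference list; base rate stands.
The additional-duty order on L-632 targets Galay, not Junmark; it does not apply.
Duty = 1,721 × €0.74 = €1,273.54.
Line 3 (P-787, Junmark, 3,788 units, €832,450.88):
Base rate for P-787 is 18% + €1.77/unit.
Origin Junmark qualifies under the Faria–Junmark agreement and P-787 is covered: preferential rate Free applies instead.
Duty = €832,450.88 × 0% = €0.00.
Total = €59,432.29 + €1,273.54 + €0.00 = €60,705.83.

€60,705.83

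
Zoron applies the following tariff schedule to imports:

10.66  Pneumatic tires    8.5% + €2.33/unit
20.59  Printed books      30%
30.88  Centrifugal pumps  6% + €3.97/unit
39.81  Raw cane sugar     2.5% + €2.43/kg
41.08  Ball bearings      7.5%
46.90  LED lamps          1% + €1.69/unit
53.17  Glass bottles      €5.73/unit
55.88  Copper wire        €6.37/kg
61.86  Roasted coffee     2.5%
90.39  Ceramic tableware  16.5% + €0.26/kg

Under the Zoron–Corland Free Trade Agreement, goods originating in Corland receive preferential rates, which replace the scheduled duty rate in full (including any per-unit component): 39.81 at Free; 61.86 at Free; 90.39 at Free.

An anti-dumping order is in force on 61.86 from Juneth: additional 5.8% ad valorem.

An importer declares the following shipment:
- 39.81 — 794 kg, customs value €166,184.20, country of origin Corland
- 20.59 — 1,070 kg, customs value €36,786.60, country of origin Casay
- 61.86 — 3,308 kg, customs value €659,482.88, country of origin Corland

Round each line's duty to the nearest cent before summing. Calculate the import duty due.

€11,035.98

Line 1 (39.81, Corland, 794 kg, €166,184.20):
Base rate for 39.81 is 2.5% + €2.43/kg.
Origin Corland qualifies under the Zoron–Corland agreement and 39.81 is covered: preferential rate Free applies instead.
Duty = €166,184.20 × 0% = €0.00.
Line 2 (20.59, Casay, 1,070 kg, €36,786.60):
Base rate for 20.59 is 30%.
Duty = €36,786.60 × 30% = €11,035.98.
Line 3 (61.86, Corland, 3,308 kg, €659,482.88):
Base rate for 61.86 is 2.5%.
Origin Corland qualifies under the Zoron–Corland agreement and 61.86 is covered: preferential rate Free applies instead.
The additional-duty order on 61.86 targets Juneth, not Corland; it does not apply.
Duty = €659,482.88 × 0% = €0.00.
Total = €0.00 + €11,035.98 + €0.00 = €11,035.98.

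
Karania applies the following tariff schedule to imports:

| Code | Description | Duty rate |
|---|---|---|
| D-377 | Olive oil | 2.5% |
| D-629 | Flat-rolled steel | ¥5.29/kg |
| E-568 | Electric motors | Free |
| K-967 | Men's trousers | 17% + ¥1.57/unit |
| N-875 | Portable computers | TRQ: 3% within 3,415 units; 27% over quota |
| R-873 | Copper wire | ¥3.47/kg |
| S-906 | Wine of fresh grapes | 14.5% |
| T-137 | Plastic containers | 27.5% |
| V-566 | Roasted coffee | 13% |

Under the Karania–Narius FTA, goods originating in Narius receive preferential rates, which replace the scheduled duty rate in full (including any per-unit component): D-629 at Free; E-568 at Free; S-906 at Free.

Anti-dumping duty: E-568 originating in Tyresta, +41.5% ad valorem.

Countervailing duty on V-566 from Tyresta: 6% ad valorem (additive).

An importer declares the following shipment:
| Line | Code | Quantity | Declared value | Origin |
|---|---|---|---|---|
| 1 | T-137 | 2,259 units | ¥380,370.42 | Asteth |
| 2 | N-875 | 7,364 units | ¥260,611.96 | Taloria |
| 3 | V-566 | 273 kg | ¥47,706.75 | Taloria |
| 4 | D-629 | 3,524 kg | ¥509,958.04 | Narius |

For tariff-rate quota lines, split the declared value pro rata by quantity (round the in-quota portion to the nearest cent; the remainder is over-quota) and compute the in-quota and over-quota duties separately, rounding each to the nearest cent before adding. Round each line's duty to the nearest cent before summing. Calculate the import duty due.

Line 1 (T-137, Asteth, 2,259 units, ¥380,370.42):
Base rate for T-137 is 27.5%.
Duty = ¥380,370.42 × 27.5% = ¥104,601.87.
Line 2 (N-875, Taloria, 7,364 units, ¥260,611.96):
Code N-875 is under a tariff-rate quota (threshold 3,415 units). In-quota: 3,415 units at 3%; over-quota: 3,949 units at 27%.
Pro-rata value split: in-quota = ¥260,611.96 × 3,415/7,364 = ¥120,856.85; over-quota = ¥260,611.96 − ¥120,856.85 = ¥139,755.11.
In-quota duty = ¥120,856.85 × 3% = ¥3,625.71. Over-quota duty = ¥139,755.11 × 27% = ¥37,733.88.
Line duty = ¥3,625.71 + ¥37,733.88 = ¥41,359.59.
Line 3 (V-566, Taloria, 273 kg, ¥47,706.75):
Base rate for V-566 is 13%.
The additional-duty order on V-566 targets Tyresta, not Taloria; it does not apply.
Duty = ¥47,706.75 × 13% = ¥6,201.88.
Line 4 (D-629, Narius, 3,524 kg, ¥509,958.04):
Base rate for D-629 is ¥5.29/kg.
Origin Narius qualifies under the Karania–Narius agreement and D-629 is covered: preferential rate Free applies instead.
Duty = ¥509,958.04 × 0% = ¥0.00.
Total = ¥104,601.87 + ¥41,359.59 + ¥6,201.88 + ¥0.00 = ¥152,163.34.

¥152,163.34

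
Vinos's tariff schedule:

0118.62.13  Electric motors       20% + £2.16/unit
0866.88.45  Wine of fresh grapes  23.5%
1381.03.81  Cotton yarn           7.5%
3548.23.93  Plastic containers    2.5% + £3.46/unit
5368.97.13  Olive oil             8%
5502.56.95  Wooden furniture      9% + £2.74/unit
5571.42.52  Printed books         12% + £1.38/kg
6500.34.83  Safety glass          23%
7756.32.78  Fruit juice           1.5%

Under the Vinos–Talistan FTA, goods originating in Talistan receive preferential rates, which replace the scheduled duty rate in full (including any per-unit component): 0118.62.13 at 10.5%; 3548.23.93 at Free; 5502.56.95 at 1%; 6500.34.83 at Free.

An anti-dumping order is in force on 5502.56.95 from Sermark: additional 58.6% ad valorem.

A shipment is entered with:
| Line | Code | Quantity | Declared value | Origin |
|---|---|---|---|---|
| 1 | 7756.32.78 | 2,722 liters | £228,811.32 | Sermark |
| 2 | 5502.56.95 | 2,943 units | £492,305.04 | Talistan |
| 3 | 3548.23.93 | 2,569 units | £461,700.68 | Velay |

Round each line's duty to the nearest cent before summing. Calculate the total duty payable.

£28,786.48

Line 1 (7756.32.78, Sermark, 2,722 liters, £228,811.32):
Base rate for 7756.32.78 is 1.5%.
Duty = £228,811.32 × 1.5% = £3,432.17.
Line 2 (5502.56.95, Talistan, 2,943 units, £492,305.04):
Base rate for 5502.56.95 is 9% + £2.74/unit.
Origin Talistan qualifies under the Vinos–Talistan agreement and 5502.56.95 is covered: preferential rate 1% applies instead.
The additional-duty order on 5502.56.95 targets Sermark, not Talistan; it does not apply.
Duty = £492,305.04 × 1% = £4,923.05.
Line 3 (3548.23.93, Velay, 2,569 units, £461,700.68):
Base rate for 3548.23.93 is 2.5% + £3.46/unit.
3548.23.93 has an FTA preferential rate, but origin Velay is not Talistan; base rate stands.
Duty = £461,700.68 × 2.5% + 2,569 × £3.46 = £20,431.26.
Total = £3,432.17 + £4,923.05 + £20,431.26 = £28,786.48.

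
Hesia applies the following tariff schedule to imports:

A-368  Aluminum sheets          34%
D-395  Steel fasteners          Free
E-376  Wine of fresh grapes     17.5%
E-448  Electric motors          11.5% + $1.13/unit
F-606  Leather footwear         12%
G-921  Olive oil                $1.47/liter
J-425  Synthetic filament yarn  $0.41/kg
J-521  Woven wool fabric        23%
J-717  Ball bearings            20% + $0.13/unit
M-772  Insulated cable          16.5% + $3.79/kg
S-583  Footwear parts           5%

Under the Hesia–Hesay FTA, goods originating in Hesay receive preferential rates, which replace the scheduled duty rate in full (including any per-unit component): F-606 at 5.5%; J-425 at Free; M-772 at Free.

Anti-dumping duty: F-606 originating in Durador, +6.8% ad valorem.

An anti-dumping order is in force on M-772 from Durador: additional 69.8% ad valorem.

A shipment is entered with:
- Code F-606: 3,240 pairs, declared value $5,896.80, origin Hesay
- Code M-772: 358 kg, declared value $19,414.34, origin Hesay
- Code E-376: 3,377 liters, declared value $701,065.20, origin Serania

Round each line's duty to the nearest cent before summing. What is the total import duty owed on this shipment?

Line 1 (F-606, Hesay, 3,240 pairs, $5,896.80):
Base rate for F-606 is 12%.
Origin Hesay qualifies under the Hesia–Hesay agreement and F-606 is covered: preferential rate 5.5% applies instead.
The additional-duty order on F-606 targets Durador, not Hesay; it does not apply.
Duty = $5,896.80 × 5.5% = $324.32.
Line 2 (M-772, Hesay, 358 kg, $19,414.34):
Base rate for M-772 is 16.5% + $3.79/kg.
Origin Hesay qualifies under the Hesia–Hesay agreement and M-772 is covered: preferential rate Free applies instead.
The additional-duty order on M-772 targets Durador, not Hesay; it does not apply.
Duty = $19,414.34 × 0% = $0.00.
Line 3 (E-376, Serania, 3,377 liters, $701,065.20):
Base rate for E-376 is 17.5%.
Duty = $701,065.20 × 17.5% = $122,686.41.
Total = $324.32 + $0.00 + $122,686.41 = $123,010.73.

$123,010.73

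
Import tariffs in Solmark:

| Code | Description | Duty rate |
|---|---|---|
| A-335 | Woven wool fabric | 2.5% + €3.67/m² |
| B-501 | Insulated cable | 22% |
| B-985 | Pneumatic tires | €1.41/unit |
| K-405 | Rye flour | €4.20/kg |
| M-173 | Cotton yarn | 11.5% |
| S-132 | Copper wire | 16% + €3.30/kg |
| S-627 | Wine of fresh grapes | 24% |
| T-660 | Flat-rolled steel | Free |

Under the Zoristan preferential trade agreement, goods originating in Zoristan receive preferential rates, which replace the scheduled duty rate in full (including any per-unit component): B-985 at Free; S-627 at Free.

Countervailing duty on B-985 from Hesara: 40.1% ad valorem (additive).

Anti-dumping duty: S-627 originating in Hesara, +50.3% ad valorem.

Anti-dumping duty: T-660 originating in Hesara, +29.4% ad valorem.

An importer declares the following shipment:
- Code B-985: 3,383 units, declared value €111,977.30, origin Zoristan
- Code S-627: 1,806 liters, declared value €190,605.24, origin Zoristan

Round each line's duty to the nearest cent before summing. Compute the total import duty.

Line 1 (B-985, Zoristan, 3,383 units, €111,977.30):
Base rate for B-985 is €1.41/unit.
Origin Zoristan qualifies under the Solmark–Zoristan agreement and B-985 is covered: preferential rate Free applies instead.
The additional-duty order on B-985 targets Hesara, not Zoristan; it does not apply.
Duty = €111,977.30 × 0% = €0.00.
Line 2 (S-627, Zoristan, 1,806 liters, €190,605.24):
Base rate for S-627 is 24%.
Origin Zoristan qualifies under the Solmark–Zoristan agreement and S-627 is covered: preferential rate Free applies instead.
The additional-duty order on S-627 targets Hesara, not Zoristan; it does not apply.
Duty = €190,605.24 × 0% = €0.00.
Total = €0.00 + €0.00 = €0.00.

€0.00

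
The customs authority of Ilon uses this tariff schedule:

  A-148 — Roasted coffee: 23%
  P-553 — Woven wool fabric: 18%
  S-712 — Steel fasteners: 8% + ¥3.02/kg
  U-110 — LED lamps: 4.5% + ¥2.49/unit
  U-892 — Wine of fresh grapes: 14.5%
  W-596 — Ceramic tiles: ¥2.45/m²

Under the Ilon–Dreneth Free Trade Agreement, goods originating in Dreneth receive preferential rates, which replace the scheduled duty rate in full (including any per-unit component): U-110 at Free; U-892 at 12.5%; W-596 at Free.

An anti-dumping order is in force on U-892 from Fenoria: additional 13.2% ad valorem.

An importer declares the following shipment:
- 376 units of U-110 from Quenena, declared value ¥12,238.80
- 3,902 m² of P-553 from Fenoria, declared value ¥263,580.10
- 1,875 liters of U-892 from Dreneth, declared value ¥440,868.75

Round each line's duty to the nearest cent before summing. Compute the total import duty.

¥104,040.00

Line 1 (U-110, Quenena, 376 units, ¥12,238.80):
Base rate for U-110 is 4.5% + ¥2.49/unit.
U-110 has an FTA preferential rate, but origin Quenena is not Dreneth; base rate stands.
Duty = ¥12,238.80 × 4.5% + 376 × ¥2.49 = ¥1,486.99.
Line 2 (P-553, Fenoria, 3,902 m², ¥263,580.10):
Base rate for P-553 is 18%.
Duty = ¥263,580.10 × 18% = ¥47,444.42.
Line 3 (U-892, Dreneth, 1,875 liters, ¥440,868.75):
Base rate for U-892 is 14.5%.
Origin Dreneth qualifies under the Ilon–Dreneth agreement and U-892 is covered: preferential rate 12.5% applies instead.
The additional-duty order on U-892 targets Fenoria, not Dreneth; it does not apply.
Duty = ¥440,868.75 × 12.5% = ¥55,108.59.
Total = ¥1,486.99 + ¥47,444.42 + ¥55,108.59 = ¥104,040.00.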